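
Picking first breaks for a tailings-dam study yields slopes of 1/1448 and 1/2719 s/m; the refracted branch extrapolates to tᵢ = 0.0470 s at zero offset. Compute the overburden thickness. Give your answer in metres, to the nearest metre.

40 m

h = tᵢ·V₁·V₂ / (2·√(V₂²−V₁²)).
√(V₂²−V₁²) = √(2719² − 1448²) = 2301.4 m/s.
h = 0.047 s × 1448 × 2719 / (2 × 2301.4) = 40.20 m.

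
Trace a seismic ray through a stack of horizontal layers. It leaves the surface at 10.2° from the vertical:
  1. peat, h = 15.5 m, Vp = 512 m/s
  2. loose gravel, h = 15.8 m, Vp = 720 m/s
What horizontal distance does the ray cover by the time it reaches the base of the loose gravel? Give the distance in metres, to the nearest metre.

Ray parameter p = sin 10.2° / 512 m/s = 3.4587e-04 s/m.
Layer 1: θ = 10.20°; offset = 15.5·tan 10.20° = 2.789 m.
Layer 2: sin θ = p·720 = 0.2490 → θ = 14.42°; offset = 15.8·tan 14.42° = 4.063 m.
Summing the layer offsets gives 6.851 m.

7 m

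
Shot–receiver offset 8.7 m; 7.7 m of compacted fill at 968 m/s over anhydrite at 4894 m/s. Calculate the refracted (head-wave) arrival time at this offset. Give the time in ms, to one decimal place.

17.4 ms

θ_c = arcsin(V₁/V₂) = arcsin(968/4894) = 11.41°, cos θ_c = 0.9802.
Intercept time tᵢ = 2h cos θ_c / V₁ = 2·7.7·0.9802/968 = 0.01559 s.
t = x/V₂ + tᵢ = 8.7/4894 + 0.01559 = 0.01737 s.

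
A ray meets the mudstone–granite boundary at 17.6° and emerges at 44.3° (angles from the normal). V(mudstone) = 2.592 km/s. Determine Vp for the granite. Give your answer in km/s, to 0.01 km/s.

5.99 km/s

Snell's law: sin 17.6°/V₁ = sin 44.3°/V₂.
V₂ = V₁·sin 44.3°/sin 17.6° = 2.592 × 2.3098 = 5.99 km/s.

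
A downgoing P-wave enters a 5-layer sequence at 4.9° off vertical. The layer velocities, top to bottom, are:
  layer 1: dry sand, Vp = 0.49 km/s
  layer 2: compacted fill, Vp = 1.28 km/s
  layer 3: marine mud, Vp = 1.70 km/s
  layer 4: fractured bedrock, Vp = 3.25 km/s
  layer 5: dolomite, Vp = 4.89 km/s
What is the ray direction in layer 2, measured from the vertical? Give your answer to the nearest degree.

Ray parameter p = sin 4.9° / 0.49 = 1.7432e-01 s/km.
sin θ_2 = p·V_2 = 1.7432e-01 × 1.28 = 0.2231.
θ_2 = arcsin 0.2231 = 12.89°.

13°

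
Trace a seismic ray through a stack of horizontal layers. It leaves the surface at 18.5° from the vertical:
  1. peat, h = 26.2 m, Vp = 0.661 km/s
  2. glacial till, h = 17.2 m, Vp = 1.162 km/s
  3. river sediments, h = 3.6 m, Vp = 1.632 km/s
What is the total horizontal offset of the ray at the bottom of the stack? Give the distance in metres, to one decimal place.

24.9 m

Ray parameter p = sin 18.5° / 0.661 km/s = 4.8004e-01 s/km.
Layer 1: θ = 18.50°; offset = 26.2·tan 18.50° = 8.766 m.
Layer 2: sin θ = p·1.162 = 0.5578 → θ = 33.90°; offset = 17.2·tan 33.90° = 11.560 m.
Layer 3: sin θ = p·1.632 = 0.7834 → θ = 51.57°; offset = 3.6·tan 51.57° = 4.538 m.
Summing the layer offsets gives 24.864 m.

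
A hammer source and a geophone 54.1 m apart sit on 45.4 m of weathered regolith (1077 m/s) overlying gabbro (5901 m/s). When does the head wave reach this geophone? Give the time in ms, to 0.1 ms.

t = x/V₂ + 2h·√(V₂²−V₁²)/(V₁V₂).
√(V₂²−V₁²) = √(5901²−1077²) = 5801.9 m/s; delay term = 2·45.4·5801.9/(1077·5901) = 0.08289 s.
t = 54.1/5901 + 0.08289 = 0.09206 s.

92.1 ms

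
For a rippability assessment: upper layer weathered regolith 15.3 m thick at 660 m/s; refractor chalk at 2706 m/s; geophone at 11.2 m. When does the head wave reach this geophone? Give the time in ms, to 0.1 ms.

49.1 ms

θ_c = arcsin(V₁/V₂) = arcsin(660/2706) = 14.12°, cos θ_c = 0.9698.
Intercept time tᵢ = 2h cos θ_c / V₁ = 2·15.3·0.9698/660 = 0.04496 s.
t = x/V₂ + tᵢ = 11.2/2706 + 0.04496 = 0.04910 s.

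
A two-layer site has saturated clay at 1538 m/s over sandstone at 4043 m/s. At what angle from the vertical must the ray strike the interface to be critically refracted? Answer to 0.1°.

22.4°

At critical incidence the refracted ray runs along the interface (θ₂ = 90°), so sin θ_c = V₁/V₂.
θ_c = arcsin(1538/4043) = arcsin 0.3804 = 22.36°.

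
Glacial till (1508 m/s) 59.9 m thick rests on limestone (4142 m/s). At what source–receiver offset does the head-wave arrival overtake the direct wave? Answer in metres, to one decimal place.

x_cross = 2h·√((V₂+V₁)/(V₂−V₁)).
(V₂+V₁)/(V₂−V₁) = (4142+1508)/(4142−1508) = 2.1450; √ = 1.4646.
x_cross = 2·59.9·1.4646 = 175.46 m.

175.5 m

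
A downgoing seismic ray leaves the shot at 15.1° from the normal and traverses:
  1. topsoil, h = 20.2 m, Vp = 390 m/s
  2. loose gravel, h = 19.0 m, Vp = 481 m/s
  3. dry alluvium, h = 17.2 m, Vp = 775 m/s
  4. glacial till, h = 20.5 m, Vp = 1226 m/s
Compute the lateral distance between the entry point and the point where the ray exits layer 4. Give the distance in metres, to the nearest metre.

Ray parameter p = sin 15.1° / 390 m/s = 6.6796e-04 s/m.
Layer 1: θ = 15.10°; offset = 20.2·tan 15.10° = 5.450 m.
Layer 2: sin θ = p·481 = 0.3213 → θ = 18.74°; offset = 19.0·tan 18.74° = 6.446 m.
Layer 3: sin θ = p·775 = 0.5177 → θ = 31.18°; offset = 17.2·tan 31.18° = 10.407 m.
Layer 4: sin θ = p·1226 = 0.8189 → θ = 54.98°; offset = 20.5·tan 54.98° = 29.252 m.
Summing the layer offsets gives 51.555 m.

52 m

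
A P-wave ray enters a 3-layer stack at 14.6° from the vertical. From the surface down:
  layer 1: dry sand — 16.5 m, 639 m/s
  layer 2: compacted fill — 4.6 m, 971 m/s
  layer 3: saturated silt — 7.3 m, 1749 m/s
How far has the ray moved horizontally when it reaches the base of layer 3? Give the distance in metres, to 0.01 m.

13.16 m

Apply Snell's law at each interface; in layer i the horizontal offset is hᵢ·tan θᵢ.
Layer 1: θ = 14.60°; offset = 16.5·tan 14.60° = 4.2979 m.
Layer 2: sin θ = 971·sin 14.6°/639 = 0.3830, θ = 22.52°; offset = 4.6·tan 22.52° = 1.9074 m.
Layer 3: sin θ = 1749·sin 14.6°/639 = 0.6899, θ = 43.63°; offset = 7.3·tan 43.63° = 6.9578 m.
Summing the layer offsets gives 13.1632 m.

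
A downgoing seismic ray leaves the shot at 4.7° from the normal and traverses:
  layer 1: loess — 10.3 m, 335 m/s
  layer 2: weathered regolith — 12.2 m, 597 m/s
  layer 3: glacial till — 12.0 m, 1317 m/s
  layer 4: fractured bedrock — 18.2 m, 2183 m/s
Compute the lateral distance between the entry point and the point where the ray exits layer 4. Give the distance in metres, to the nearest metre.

p = sin θ₁/V₁ = sin 4.7°/335 = 2.4459e-04 s/m is conserved through the stack.
Layer 1: θ = 4.70°; offset = 10.3·tan 4.70° = 0.847 m.
Layer 2: sin θ = p·597 = 0.1460 → θ = 8.40°; offset = 12.2·tan 8.40° = 1.801 m.
Layer 3: sin θ = p·1317 = 0.3221 → θ = 18.79°; offset = 12.0·tan 18.79° = 4.083 m.
Layer 4: sin θ = p·2183 = 0.5339 → θ = 32.27°; offset = 18.2·tan 32.27° = 11.493 m.
Total horizontal offset = 18.224 m.

18 m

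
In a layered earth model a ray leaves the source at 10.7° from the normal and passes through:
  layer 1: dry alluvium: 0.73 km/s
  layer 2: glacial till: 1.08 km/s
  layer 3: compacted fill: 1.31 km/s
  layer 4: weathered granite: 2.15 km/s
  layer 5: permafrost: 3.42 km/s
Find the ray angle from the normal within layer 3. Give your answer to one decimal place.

19.5°

Snell's law across each interface conserves sin θ / V, so sin θ_3 = V_3·sin θ₁/V₁.
sin θ_3 = 1.31 × sin 10.7° / 0.73 = 0.3332.
θ_3 = 19.46° from the vertical.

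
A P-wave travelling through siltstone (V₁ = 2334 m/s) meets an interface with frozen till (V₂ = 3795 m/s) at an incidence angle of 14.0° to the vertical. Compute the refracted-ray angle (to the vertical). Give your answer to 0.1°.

23.2°

Snell's law: sin θ₂ = (V₂/V₁)·sin θ₁ = (3795/2334)·sin 14.0° = 0.3934.
θ₂ = sin⁻¹(0.3934) = 23.16° (from vertical).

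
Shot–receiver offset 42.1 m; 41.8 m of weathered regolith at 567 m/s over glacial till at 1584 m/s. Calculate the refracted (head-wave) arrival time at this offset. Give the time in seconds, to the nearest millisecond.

t = x/V₂ + 2h·√(V₂²−V₁²)/(V₁V₂).
√(V₂²−V₁²) = √(1584²−567²) = 1479.0 m/s; delay term = 2·41.8·1479.0/(567·1584) = 0.13767 s.
t = 42.1/1584 + 0.13767 = 0.16425 s.

0.164 s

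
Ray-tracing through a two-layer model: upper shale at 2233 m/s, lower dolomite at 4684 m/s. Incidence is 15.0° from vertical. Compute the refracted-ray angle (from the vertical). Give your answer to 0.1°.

Snell's law: sin θ₂ = (V₂/V₁)·sin θ₁ = (4684/2233)·sin 15.0° = 0.5429.
θ₂ = sin⁻¹(0.5429) = 32.88° (from vertical).

32.9°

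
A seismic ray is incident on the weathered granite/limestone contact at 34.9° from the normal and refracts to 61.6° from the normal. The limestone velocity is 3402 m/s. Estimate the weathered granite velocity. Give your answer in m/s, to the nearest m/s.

2213 m/s

Snell's law: sin 34.9°/V₁ = sin 61.6°/V₂.
V₁ = V₂·sin 34.9°/sin 61.6° = 3402 × 0.6504 = 2212.75 m/s.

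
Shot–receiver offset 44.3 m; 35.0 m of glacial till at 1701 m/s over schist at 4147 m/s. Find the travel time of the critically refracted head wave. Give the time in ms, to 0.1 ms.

t = x/V₂ + 2h·√(V₂²−V₁²)/(V₁V₂).
√(V₂²−V₁²) = √(4147²−1701²) = 3782.1 m/s; delay term = 2·35.0·3782.1/(1701·4147) = 0.03753 s.
t = 44.3/4147 + 0.03753 = 0.04821 s.

48.2 ms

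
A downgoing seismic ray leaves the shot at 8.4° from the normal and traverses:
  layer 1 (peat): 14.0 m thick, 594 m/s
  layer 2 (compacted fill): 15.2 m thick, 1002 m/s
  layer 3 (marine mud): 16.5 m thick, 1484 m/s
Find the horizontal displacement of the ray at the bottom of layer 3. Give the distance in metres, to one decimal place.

12.4 m

Ray parameter p = sin 8.4° / 594 m/s = 2.4593e-04 s/m.
Layer 1: θ = 8.40°; offset = 14.0·tan 8.40° = 2.067 m.
Layer 2: sin θ = p·1002 = 0.2464 → θ = 14.27°; offset = 15.2·tan 14.27° = 3.865 m.
Layer 3: sin θ = p·1484 = 0.3650 → θ = 21.41°; offset = 16.5·tan 21.41° = 6.468 m.
Summing the layer offsets gives 12.400 m.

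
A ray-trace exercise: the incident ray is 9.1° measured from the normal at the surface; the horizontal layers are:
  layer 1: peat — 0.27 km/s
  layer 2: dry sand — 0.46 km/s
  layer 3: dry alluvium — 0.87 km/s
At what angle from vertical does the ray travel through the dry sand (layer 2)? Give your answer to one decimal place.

15.6°

Snell's law across each interface conserves sin θ / V, so sin θ_2 = V_2·sin θ₁/V₁.
sin θ_2 = 0.46 × sin 9.1° / 0.27 = 0.2695.
θ_2 = arcsin 0.2695 = 15.63°.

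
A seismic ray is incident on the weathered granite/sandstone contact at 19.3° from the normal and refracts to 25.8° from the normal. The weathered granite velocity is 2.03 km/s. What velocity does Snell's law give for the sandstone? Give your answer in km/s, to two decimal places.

sin 19.3° = 0.3305; sin 25.8° = 0.4352.
V₂ = V₁·(sin θ₂/sin θ₁) = 2.03·(0.4352/0.3305) = 2.67 km/s.

2.67 km/s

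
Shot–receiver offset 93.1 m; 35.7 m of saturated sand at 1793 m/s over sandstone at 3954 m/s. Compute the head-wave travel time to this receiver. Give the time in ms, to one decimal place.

t = x/V₂ + 2h·√(V₂²−V₁²)/(V₁V₂).
√(V₂²−V₁²) = √(3954²−1793²) = 3524.1 m/s; delay term = 2·35.7·3524.1/(1793·3954) = 0.03549 s.
t = 93.1/3954 + 0.03549 = 0.05904 s.

59.0 ms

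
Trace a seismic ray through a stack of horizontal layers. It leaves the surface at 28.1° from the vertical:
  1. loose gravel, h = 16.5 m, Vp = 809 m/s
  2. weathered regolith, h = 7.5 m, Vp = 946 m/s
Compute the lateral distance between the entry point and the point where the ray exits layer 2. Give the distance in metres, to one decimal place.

Apply Snell's law at each interface; in layer i the horizontal offset is hᵢ·tan θᵢ.
Layer 1: θ = 28.10°; offset = 16.5·tan 28.10° = 8.810 m.
Layer 2: sin θ = 946·sin 28.1°/809 = 0.5508, θ = 33.42°; offset = 7.5·tan 33.42° = 4.949 m.
Σ offsets = 13.759 m.

13.8 m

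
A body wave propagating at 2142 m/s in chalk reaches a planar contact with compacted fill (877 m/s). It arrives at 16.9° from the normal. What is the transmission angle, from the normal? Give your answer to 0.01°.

sin θ₁/V₁ = sin θ₂/V₂ ⇒ sin θ₂ = 877·sin 16.9°/2142 = 877·0.2907/2142 = 0.1190.
θ₂ = arcsin 0.1190 = 6.84° from the normal.

6.84°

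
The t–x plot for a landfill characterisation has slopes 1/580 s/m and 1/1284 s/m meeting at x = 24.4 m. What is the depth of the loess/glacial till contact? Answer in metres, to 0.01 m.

7.50 m

h = (x_cross/2)·√((V₂−V₁)/(V₂+V₁)).
(V₂−V₁)/(V₂+V₁) = (1284−580)/(1284+580) = 0.3777; √ = 0.6146.
h = (24.4/2)·0.6146 = 7.50 m.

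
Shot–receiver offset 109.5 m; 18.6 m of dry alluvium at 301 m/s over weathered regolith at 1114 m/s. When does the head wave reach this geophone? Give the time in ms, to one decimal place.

t = x/V₂ + 2h·√(V₂²−V₁²)/(V₁V₂).
√(V₂²−V₁²) = √(1114²−301²) = 1072.6 m/s; delay term = 2·18.6·1072.6/(301·1114) = 0.11899 s.
t = 109.5/1114 + 0.11899 = 0.21729 s.

217.3 ms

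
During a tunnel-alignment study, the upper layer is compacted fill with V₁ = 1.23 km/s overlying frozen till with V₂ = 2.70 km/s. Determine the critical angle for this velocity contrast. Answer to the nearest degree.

Critical incidence: sin θ_c = V₁/V₂ = 1.23/2.70 = 0.4556.
θ_c = arcsin 0.4556 = 27.10°.

27°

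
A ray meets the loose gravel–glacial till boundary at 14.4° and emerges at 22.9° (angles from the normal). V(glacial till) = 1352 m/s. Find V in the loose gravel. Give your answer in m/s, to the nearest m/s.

Snell's law: sin 14.4°/V₁ = sin 22.9°/V₂.
V₁ = V₂·sin 14.4°/sin 22.9° = 1352 × 0.6391 = 864.07 m/s.

864 m/s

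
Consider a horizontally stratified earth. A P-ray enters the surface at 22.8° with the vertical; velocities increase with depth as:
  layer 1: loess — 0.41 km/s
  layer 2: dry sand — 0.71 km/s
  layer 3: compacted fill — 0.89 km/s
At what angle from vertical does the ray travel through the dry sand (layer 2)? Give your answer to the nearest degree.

Snell's law across each interface conserves sin θ / V, so sin θ_2 = V_2·sin θ₁/V₁.
sin θ_2 = 0.71 × sin 22.8° / 0.41 = 0.6711.
θ_2 = 42.15° from the vertical.

42°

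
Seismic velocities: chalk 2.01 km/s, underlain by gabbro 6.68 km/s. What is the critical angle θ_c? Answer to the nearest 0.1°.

17.5°

Critical incidence: sin θ_c = V₁/V₂ = 2.01/6.68 = 0.3009.
θ_c = arcsin 0.3009 = 17.51°.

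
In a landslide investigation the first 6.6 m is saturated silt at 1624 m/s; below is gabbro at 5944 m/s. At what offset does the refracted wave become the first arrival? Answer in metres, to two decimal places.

17.47 m

θ_c = arcsin(1624/5944) = 15.86°, so cos θ_c = 0.9620 and tᵢ = 2h cos θ_c/V₁ = 0.0078 s.
At crossover x/V₁ = x/V₂ + tᵢ ⇒ x = tᵢ/(1/V₁ − 1/V₂) = 0.00782/(6.1576e-04 − 1.6824e-04) = 17.47 m.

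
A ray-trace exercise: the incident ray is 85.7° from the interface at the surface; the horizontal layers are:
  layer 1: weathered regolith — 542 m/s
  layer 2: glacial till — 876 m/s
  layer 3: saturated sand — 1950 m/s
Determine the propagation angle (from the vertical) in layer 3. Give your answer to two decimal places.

15.65°

From the normal: θ₁ = 90° − 85.7° = 4.3°.
Snell's law across each interface conserves sin θ / V, so sin θ_3 = V_3·sin θ₁/V₁.
sin θ_3 = 1950 × sin 4.3° / 542 = 0.2698.
θ_3 = 15.65° from the vertical.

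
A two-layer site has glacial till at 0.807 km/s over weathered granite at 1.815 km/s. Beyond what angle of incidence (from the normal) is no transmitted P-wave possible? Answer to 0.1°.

At critical incidence the refracted ray runs along the interface (θ₂ = 90°), so sin θ_c = V₁/V₂.
θ_c = arcsin(0.807/1.815) = arcsin 0.4446 = 26.40°.

26.4°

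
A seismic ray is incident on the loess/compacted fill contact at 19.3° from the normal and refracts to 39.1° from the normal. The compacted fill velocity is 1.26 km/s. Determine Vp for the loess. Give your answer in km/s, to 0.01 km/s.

0.66 km/s

sin 19.3° = 0.3305; sin 39.1° = 0.6307.
V₁ = V₂·(sin θ₁/sin θ₂) = 1.26·(0.3305/0.6307) = 0.66 km/s.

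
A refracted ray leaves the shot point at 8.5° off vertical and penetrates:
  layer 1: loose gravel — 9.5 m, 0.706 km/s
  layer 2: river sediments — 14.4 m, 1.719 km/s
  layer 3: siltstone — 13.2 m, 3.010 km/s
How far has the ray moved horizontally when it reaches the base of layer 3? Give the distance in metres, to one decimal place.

17.7 m

p = sin θ₁/V₁ = sin 8.5°/0.706 = 2.0936e-01 s/km is conserved through the stack.
Layer 1: θ = 8.50°; offset = 9.5·tan 8.50° = 1.420 m.
Layer 2: sin θ = p·1.719 = 0.3599 → θ = 21.09°; offset = 14.4·tan 21.09° = 5.555 m.
Layer 3: sin θ = p·3.010 = 0.6302 → θ = 39.06°; offset = 13.2·tan 39.06° = 10.713 m.
Summing the layer offsets gives 17.688 m.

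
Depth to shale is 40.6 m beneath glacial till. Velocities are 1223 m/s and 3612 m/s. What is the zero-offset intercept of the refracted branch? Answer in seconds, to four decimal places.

θ_c = arcsin(V₁/V₂) = arcsin(1223/3612) = 19.79°; cos θ_c = 0.9409.
tᵢ = 2h·cos θ_c / V₁ = 2·40.6·0.9409 / 1223 = 0.06247 s.

0.0625 s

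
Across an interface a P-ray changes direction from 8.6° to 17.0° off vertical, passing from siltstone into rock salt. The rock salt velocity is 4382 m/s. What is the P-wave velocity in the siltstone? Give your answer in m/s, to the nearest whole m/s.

Snell's law: sin 8.6°/V₁ = sin 17.0°/V₂.
V₁ = V₂·sin 8.6°/sin 17.0° = 4382 × 0.5115 = 2241.20 m/s.

2241 m/s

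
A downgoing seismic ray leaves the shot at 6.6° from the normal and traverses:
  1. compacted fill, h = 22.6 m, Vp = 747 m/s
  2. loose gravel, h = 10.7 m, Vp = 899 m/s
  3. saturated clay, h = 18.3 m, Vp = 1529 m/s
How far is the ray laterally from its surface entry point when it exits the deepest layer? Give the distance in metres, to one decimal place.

8.5 m

Apply Snell's law at each interface; in layer i the horizontal offset is hᵢ·tan θᵢ.
Layer 1: θ = 6.60°; offset = 22.6·tan 6.60° = 2.615 m.
Layer 2: sin θ = 899·sin 6.6°/747 = 0.1383, θ = 7.95°; offset = 10.7·tan 7.95° = 1.494 m.
Layer 3: sin θ = 1529·sin 6.6°/747 = 0.2353, θ = 13.61°; offset = 18.3·tan 13.61° = 4.430 m.
Σ offsets = 8.539 m.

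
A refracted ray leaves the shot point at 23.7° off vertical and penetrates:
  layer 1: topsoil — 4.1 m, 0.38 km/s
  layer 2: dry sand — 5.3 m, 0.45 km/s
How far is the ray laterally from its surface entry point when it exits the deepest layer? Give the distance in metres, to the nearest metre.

Apply Snell's law at each interface; in layer i the horizontal offset is hᵢ·tan θᵢ.
Layer 1: θ = 23.70°; offset = 4.1·tan 23.70° = 1.800 m.
Layer 2: sin θ = 0.45·sin 23.7°/0.38 = 0.4760, θ = 28.42°; offset = 5.3·tan 28.42° = 2.869 m.
Summing the layer offsets gives 4.668 m.

5 m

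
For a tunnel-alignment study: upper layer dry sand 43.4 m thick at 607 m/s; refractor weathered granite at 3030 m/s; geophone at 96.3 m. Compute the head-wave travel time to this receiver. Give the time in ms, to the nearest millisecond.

172 ms

t = x/V₂ + 2h·√(V₂²−V₁²)/(V₁V₂).
√(V₂²−V₁²) = √(3030²−607²) = 2968.6 m/s; delay term = 2·43.4·2968.6/(607·3030) = 0.14010 s.
t = 96.3/3030 + 0.14010 = 0.17188 s.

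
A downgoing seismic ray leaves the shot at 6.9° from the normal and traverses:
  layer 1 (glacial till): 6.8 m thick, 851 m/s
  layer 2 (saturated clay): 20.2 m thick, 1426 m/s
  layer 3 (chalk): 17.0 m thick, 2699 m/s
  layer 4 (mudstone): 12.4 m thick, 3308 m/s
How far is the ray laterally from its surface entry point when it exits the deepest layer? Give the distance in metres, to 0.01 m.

Apply Snell's law at each interface; in layer i the horizontal offset is hᵢ·tan θᵢ.
Layer 1: θ = 6.90°; offset = 6.8·tan 6.90° = 0.8229 m.
Layer 2: sin θ = 1426·sin 6.9°/851 = 0.2013, θ = 11.61°; offset = 20.2·tan 11.61° = 4.1515 m.
Layer 3: sin θ = 2699·sin 6.9°/851 = 0.3810, θ = 22.40°; offset = 17.0·tan 22.40° = 7.0058 m.
Layer 4: sin θ = 3308·sin 6.9°/851 = 0.4670, θ = 27.84°; offset = 12.4·tan 27.84° = 6.5487 m.
Total horizontal offset = 18.5289 m.

18.53 m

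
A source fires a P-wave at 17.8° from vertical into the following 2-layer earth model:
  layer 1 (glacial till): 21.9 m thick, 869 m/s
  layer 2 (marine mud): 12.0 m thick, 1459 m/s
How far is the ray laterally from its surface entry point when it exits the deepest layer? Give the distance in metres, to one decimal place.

Apply Snell's law at each interface; in layer i the horizontal offset is hᵢ·tan θᵢ.
Layer 1: θ = 17.80°; offset = 21.9·tan 17.80° = 7.031 m.
Layer 2: sin θ = 1459·sin 17.8°/869 = 0.5132, θ = 30.88°; offset = 12.0·tan 30.88° = 7.176 m.
Summing the layer offsets gives 14.208 m.

14.2 m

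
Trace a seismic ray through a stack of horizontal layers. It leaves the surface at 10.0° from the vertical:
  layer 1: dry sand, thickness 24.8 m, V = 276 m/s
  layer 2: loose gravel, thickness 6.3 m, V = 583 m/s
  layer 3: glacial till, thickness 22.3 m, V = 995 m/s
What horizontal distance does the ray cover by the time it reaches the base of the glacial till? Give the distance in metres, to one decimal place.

24.8 m

Apply Snell's law at each interface; in layer i the horizontal offset is hᵢ·tan θᵢ.
Layer 1: θ = 10.00°; offset = 24.8·tan 10.00° = 4.373 m.
Layer 2: sin θ = 583·sin 10.0°/276 = 0.3668, θ = 21.52°; offset = 6.3·tan 21.52° = 2.484 m.
Layer 3: sin θ = 995·sin 10.0°/276 = 0.6260, θ = 38.76°; offset = 22.3·tan 38.76° = 17.902 m.
Summing the layer offsets gives 24.759 m.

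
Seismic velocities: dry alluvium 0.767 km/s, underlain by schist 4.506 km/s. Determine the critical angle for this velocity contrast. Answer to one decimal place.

Critical incidence: sin θ_c = V₁/V₂ = 0.767/4.506 = 0.1702.
θ_c = arcsin 0.1702 = 9.80°.

9.8°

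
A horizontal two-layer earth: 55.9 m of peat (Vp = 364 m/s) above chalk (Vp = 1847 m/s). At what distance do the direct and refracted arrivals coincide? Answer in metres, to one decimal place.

136.5 m

θ_c = arcsin(364/1847) = 11.37°, so cos θ_c = 0.9804 and tᵢ = 2h cos θ_c/V₁ = 0.3011 s.
At crossover x/V₁ = x/V₂ + tᵢ ⇒ x = tᵢ/(1/V₁ − 1/V₂) = 0.30112/(2.7473e-03 − 5.4142e-04) = 136.51 m.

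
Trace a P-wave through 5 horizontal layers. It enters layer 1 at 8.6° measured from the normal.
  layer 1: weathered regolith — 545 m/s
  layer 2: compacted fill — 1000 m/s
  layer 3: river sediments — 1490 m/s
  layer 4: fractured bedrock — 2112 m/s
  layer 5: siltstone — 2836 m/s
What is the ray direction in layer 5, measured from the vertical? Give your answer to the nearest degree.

51°

Snell's law across each interface conserves sin θ / V, so sin θ_5 = V_5·sin θ₁/V₁.
sin θ_5 = 2836 × sin 8.6° / 545 = 0.7781.
θ_5 = 51.09° from the vertical.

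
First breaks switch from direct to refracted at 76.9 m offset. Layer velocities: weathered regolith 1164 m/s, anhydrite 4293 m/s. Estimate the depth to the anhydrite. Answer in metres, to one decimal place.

29.1 m

x_cross = 2h·√((V₂+V₁)/(V₂−V₁)) → h = x_cross / (2·√((V₂+V₁)/(V₂−V₁))).
√((V₂+V₁)/(V₂−V₁)) = √((4293+1164)/(4293−1164)) = 1.3206.
h = 76.9 / (2·1.3206) = 29.12 m.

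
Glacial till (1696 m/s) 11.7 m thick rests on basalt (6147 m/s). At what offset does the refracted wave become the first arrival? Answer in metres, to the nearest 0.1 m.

x_cross = 2h·√((V₂+V₁)/(V₂−V₁)).
(V₂+V₁)/(V₂−V₁) = (6147+1696)/(6147−1696) = 1.7621; √ = 1.3274.
x_cross = 2·11.7·1.3274 = 31.06 m.

31.1 m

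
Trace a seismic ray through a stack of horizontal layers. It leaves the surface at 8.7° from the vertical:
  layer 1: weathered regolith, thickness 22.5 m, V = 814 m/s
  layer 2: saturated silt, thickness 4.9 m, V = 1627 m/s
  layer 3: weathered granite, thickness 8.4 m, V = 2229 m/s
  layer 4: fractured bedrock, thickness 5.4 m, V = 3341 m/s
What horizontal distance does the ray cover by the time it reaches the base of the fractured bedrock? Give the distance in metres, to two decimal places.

13.10 m

p = sin θ₁/V₁ = sin 8.7°/814 = 1.8582e-04 s/m is conserved through the stack.
Layer 1: θ = 8.70°; offset = 22.5·tan 8.70° = 3.4430 m.
Layer 2: sin θ = p·1627 = 0.3023 → θ = 17.60°; offset = 4.9·tan 17.60° = 1.5542 m.
Layer 3: sin θ = p·2229 = 0.4142 → θ = 24.47°; offset = 8.4·tan 24.47° = 3.8226 m.
Layer 4: sin θ = p·3341 = 0.6208 → θ = 38.38°; offset = 5.4·tan 38.38° = 4.2765 m.
Σ offsets = 13.0963 m.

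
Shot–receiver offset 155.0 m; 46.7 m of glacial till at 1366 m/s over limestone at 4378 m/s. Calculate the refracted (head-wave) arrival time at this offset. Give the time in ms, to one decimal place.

100.4 ms

θ_c = arcsin(V₁/V₂) = arcsin(1366/4378) = 18.18°, cos θ_c = 0.9501.
Intercept time tᵢ = 2h cos θ_c / V₁ = 2·46.7·0.9501/1366 = 0.06496 s.
t = x/V₂ + tᵢ = 155.0/4378 + 0.06496 = 0.10037 s.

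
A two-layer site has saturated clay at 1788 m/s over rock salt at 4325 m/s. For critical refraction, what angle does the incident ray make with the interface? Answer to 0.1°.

Critical incidence: sin θ_c = V₁/V₂ = 1788/4325 = 0.4134.
θ_c = arcsin 0.4134 = 24.42°.
Measured from the interface: 90° − 24.42° = 65.58°.

65.6°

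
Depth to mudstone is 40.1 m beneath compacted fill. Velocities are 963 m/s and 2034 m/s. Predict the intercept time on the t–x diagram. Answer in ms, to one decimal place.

73.4 ms

θ_c = arcsin(V₁/V₂) = arcsin(963/2034) = 28.26°; cos θ_c = 0.8808.
tᵢ = 2h·cos θ_c / V₁ = 2·40.1·0.8808 / 963 = 0.07336 s.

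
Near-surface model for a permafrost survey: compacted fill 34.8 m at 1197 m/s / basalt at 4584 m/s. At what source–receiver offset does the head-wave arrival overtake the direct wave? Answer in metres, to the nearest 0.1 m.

90.9 m

θ_c = arcsin(1197/4584) = 15.14°, so cos θ_c = 0.9653 and tᵢ = 2h cos θ_c/V₁ = 0.0561 s.
At crossover x/V₁ = x/V₂ + tᵢ ⇒ x = tᵢ/(1/V₁ − 1/V₂) = 0.05613/(8.3542e-04 − 2.1815e-04) = 90.93 m.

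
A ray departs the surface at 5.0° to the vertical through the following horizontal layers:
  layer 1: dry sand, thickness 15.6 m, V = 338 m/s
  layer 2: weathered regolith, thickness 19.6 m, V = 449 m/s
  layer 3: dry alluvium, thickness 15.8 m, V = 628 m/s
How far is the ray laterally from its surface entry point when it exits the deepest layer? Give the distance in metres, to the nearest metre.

Ray parameter p = sin 5.0° / 338 m/s = 2.5786e-04 s/m.
Layer 1: θ = 5.00°; offset = 15.6·tan 5.00° = 1.365 m.
Layer 2: sin θ = p·449 = 0.1158 → θ = 6.65°; offset = 19.6·tan 6.65° = 2.285 m.
Layer 3: sin θ = p·628 = 0.1619 → θ = 9.32°; offset = 15.8·tan 9.32° = 2.593 m.
Σ offsets = 6.242 m.

6 m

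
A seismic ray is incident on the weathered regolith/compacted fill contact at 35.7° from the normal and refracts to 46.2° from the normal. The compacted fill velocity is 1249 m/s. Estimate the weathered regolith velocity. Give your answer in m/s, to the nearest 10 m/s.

1010 m/s

sin 35.7° = 0.5835; sin 46.2° = 0.7218.
V₁ = V₂·(sin θ₁/sin θ₂) = 1249·(0.5835/0.7218) = 1009.81 m/s.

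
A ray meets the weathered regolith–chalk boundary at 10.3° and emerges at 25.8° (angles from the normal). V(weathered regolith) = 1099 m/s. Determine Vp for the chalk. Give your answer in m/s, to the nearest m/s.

Snell's law: sin 10.3°/V₁ = sin 25.8°/V₂.
V₂ = V₁·sin 25.8°/sin 10.3° = 1099 × 2.4341 = 2675.13 m/s.

2675 m/s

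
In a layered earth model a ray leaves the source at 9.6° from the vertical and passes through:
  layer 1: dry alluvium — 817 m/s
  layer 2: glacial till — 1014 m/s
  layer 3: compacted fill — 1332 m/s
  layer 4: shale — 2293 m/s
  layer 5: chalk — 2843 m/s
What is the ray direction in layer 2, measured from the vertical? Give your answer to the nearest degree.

12°

Ray parameter p = sin 9.6° / 817 = 2.0412e-04 s/m.
sin θ_2 = p·V_2 = 2.0412e-04 × 1014 = 0.2070.
θ_2 = 11.95° from the vertical.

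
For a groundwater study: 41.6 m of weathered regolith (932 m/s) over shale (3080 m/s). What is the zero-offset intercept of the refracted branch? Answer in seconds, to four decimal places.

θ_c = arcsin(V₁/V₂) = arcsin(932/3080) = 17.61°; cos θ_c = 0.9531.
tᵢ = 2h·cos θ_c / V₁ = 2·41.6·0.9531 / 932 = 0.08509 s.

0.0851 s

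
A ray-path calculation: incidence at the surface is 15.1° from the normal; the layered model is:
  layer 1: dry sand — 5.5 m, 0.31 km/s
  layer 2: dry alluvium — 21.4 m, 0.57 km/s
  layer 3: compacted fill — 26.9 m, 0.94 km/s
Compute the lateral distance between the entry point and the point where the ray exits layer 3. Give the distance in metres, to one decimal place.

47.8 m

p = sin θ₁/V₁ = sin 15.1°/0.31 = 8.4034e-01 s/km is conserved through the stack.
Layer 1: θ = 15.10°; offset = 5.5·tan 15.10° = 1.484 m.
Layer 2: sin θ = p·0.57 = 0.4790 → θ = 28.62°; offset = 21.4·tan 28.62° = 11.677 m.
Layer 3: sin θ = p·0.94 = 0.7899 → θ = 52.18°; offset = 26.9·tan 52.18° = 34.651 m.
Summing the layer offsets gives 47.813 m.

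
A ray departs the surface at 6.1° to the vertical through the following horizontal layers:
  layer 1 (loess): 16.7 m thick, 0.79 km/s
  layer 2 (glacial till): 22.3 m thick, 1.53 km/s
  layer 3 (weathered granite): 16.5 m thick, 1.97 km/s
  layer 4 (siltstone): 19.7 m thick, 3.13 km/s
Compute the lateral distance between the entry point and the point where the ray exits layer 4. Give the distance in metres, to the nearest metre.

20 m

Apply Snell's law at each interface; in layer i the horizontal offset is hᵢ·tan θᵢ.
Layer 1: θ = 6.10°; offset = 16.7·tan 6.10° = 1.785 m.
Layer 2: sin θ = 1.53·sin 6.1°/0.79 = 0.2058, θ = 11.88°; offset = 22.3·tan 11.88° = 4.690 m.
Layer 3: sin θ = 1.97·sin 6.1°/0.79 = 0.2650, θ = 15.37°; offset = 16.5·tan 15.37° = 4.534 m.
Layer 4: sin θ = 3.13·sin 6.1°/0.79 = 0.4210, θ = 24.90°; offset = 19.7·tan 24.90° = 9.144 m.
Summing the layer offsets gives 20.153 m.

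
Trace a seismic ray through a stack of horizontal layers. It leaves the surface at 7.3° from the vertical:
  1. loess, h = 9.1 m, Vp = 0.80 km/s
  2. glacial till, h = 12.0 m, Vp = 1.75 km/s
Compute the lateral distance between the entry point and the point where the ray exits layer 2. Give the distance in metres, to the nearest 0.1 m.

Apply Snell's law at each interface; in layer i the horizontal offset is hᵢ·tan θᵢ.
Layer 1: θ = 7.30°; offset = 9.1·tan 7.30° = 1.166 m.
Layer 2: sin θ = 1.75·sin 7.3°/0.80 = 0.2780, θ = 16.14°; offset = 12.0·tan 16.14° = 3.472 m.
Total horizontal offset = 4.638 m.

4.6 m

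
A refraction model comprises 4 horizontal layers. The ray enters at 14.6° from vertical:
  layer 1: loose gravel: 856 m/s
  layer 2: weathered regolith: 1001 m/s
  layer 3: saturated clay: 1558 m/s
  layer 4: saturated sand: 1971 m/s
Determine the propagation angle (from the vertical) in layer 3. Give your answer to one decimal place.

27.3°

Snell's law across each interface conserves sin θ / V, so sin θ_3 = V_3·sin θ₁/V₁.
sin θ_3 = 1558 × sin 14.6° / 856 = 0.4588.
θ_3 = 27.31° from the vertical.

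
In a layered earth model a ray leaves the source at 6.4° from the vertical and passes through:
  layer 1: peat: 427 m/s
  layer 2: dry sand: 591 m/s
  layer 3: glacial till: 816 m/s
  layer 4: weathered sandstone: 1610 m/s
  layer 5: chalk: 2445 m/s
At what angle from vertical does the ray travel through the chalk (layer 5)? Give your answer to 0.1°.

39.7°

Snell's law across each interface conserves sin θ / V, so sin θ_5 = V_5·sin θ₁/V₁.
sin θ_5 = 2445 × sin 6.4° / 427 = 0.6383.
θ_5 = arcsin 0.6383 = 39.66°.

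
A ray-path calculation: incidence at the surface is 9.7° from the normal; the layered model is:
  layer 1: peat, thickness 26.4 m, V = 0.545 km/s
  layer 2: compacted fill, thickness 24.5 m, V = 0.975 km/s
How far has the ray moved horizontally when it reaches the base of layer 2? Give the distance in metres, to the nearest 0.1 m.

12.3 m

Ray parameter p = sin 9.7° / 0.545 km/s = 3.0915e-01 s/km.
Layer 1: θ = 9.70°; offset = 26.4·tan 9.70° = 4.513 m.
Layer 2: sin θ = p·0.975 = 0.3014 → θ = 17.54°; offset = 24.5·tan 17.54° = 7.745 m.
Total horizontal offset = 12.258 m.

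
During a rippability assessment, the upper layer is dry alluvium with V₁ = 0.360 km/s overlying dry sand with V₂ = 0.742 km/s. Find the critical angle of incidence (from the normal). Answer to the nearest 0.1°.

Critical incidence: sin θ_c = V₁/V₂ = 0.360/0.742 = 0.4852.
θ_c = arcsin 0.4852 = 29.02°.

29.0°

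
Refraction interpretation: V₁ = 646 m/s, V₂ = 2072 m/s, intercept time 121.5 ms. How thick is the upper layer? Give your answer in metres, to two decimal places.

h = tᵢ·V₁·V₂ / (2·√(V₂²−V₁²)).
√(V₂²−V₁²) = √(2072² − 646²) = 1968.7 m/s.
h = 0.1215 s × 646 × 2072 / (2 × 1968.7) = 41.30 m.

41.30 m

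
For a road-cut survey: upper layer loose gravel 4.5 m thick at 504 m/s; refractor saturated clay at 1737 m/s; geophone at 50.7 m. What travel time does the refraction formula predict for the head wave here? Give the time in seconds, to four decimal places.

0.0463 s

θ_c = arcsin(V₁/V₂) = arcsin(504/1737) = 16.87°, cos θ_c = 0.9570.
Intercept time tᵢ = 2h cos θ_c / V₁ = 2·4.5·0.9570/504 = 0.01709 s.
t = x/V₂ + tᵢ = 50.7/1737 + 0.01709 = 0.04628 s.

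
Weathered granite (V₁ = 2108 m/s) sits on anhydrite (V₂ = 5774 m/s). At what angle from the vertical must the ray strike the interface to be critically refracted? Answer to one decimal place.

21.4°

At critical incidence the refracted ray runs along the interface (θ₂ = 90°), so sin θ_c = V₁/V₂.
θ_c = arcsin(2108/5774) = arcsin 0.3651 = 21.41°.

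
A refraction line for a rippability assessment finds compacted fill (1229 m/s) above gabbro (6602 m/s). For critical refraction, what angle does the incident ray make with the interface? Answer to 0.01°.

79.27°

Critical incidence: sin θ_c = V₁/V₂ = 1229/6602 = 0.1862.
θ_c = arcsin 0.1862 = 10.73°.
Measured from the interface: 90° − 10.73° = 79.27°.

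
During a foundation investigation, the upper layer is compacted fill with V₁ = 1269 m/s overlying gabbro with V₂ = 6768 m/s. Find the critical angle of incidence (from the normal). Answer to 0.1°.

10.8°

At critical incidence the refracted ray runs along the interface (θ₂ = 90°), so sin θ_c = V₁/V₂.
θ_c = arcsin(1269/6768) = arcsin 0.1875 = 10.81°.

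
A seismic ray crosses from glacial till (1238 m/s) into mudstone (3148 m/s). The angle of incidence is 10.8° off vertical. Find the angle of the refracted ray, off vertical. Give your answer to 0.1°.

sin θ₁/V₁ = sin θ₂/V₂ ⇒ sin θ₂ = 3148·sin 10.8°/1238 = 3148·0.1874/1238 = 0.4765.
θ₂ = arcsin 0.4765 = 28.46° from the normal.

28.5°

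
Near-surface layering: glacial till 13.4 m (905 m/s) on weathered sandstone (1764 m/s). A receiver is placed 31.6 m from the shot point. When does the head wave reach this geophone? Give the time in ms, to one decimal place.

θ_c = arcsin(V₁/V₂) = arcsin(905/1764) = 30.87°, cos θ_c = 0.8584.
Intercept time tᵢ = 2h cos θ_c / V₁ = 2·13.4·0.8584/905 = 0.02542 s.
t = x/V₂ + tᵢ = 31.6/1764 + 0.02542 = 0.04333 s.

43.3 ms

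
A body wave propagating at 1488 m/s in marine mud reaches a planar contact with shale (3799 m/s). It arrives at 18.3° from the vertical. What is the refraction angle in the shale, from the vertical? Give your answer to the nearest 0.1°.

53.3°

sin θ₁/V₁ = sin θ₂/V₂ ⇒ sin θ₂ = 3799·sin 18.3°/1488 = 3799·0.3140/1488 = 0.8017.
θ₂ = sin⁻¹(0.8017) = 53.29° (from vertical).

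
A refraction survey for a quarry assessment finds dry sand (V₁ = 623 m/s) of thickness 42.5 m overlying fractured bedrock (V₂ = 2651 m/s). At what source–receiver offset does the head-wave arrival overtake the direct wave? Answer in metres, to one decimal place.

x_cross = 2h·√((V₂+V₁)/(V₂−V₁)).
(V₂+V₁)/(V₂−V₁) = (2651+623)/(2651−623) = 1.6144; √ = 1.2706.
x_cross = 2·42.5·1.2706 = 108.00 m.

108.0 m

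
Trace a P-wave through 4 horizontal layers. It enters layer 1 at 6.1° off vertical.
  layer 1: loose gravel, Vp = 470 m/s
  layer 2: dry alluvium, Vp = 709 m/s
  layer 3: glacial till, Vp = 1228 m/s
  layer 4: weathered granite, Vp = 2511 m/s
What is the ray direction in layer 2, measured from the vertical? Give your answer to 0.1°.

9.2°

Ray parameter p = sin 6.1° / 470 = 2.2609e-04 s/m.
sin θ_2 = p·V_2 = 2.2609e-04 × 709 = 0.1603.
θ_2 = 9.22° from the vertical.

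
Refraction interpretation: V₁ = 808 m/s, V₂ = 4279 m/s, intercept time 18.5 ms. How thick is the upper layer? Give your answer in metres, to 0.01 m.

7.61 m

h = tᵢ·V₁·V₂ / (2·√(V₂²−V₁²)).
√(V₂²−V₁²) = √(4279² − 808²) = 4202.0 m/s.
h = 0.0185 s × 808 × 4279 / (2 × 4202.0) = 7.61 m.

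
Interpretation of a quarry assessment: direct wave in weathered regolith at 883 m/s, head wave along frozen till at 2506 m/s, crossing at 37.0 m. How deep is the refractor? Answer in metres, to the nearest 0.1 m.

h = (x_cross/2)·√((V₂−V₁)/(V₂+V₁)).
(V₂−V₁)/(V₂+V₁) = (2506−883)/(2506+883) = 0.4789; √ = 0.6920.
h = (37.0/2)·0.6920 = 12.80 m.

12.8 m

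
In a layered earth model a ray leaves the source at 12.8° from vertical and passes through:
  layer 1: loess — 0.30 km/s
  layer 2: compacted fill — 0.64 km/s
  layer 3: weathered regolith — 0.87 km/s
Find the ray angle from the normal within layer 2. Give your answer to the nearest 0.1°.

Ray parameter p = sin 12.8° / 0.30 = 7.3849e-01 s/km.
sin θ_2 = p·V_2 = 7.3849e-01 × 0.64 = 0.4726.
θ_2 = arcsin 0.4726 = 28.21°.

28.2°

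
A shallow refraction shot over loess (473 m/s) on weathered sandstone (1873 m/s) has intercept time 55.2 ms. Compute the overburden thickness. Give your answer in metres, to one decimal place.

h = tᵢ·V₁·V₂ / (2·√(V₂²−V₁²)).
√(V₂²−V₁²) = √(1873² − 473²) = 1812.3 m/s.
h = 0.0552 s × 473 × 1873 / (2 × 1812.3) = 13.49 m.

13.5 m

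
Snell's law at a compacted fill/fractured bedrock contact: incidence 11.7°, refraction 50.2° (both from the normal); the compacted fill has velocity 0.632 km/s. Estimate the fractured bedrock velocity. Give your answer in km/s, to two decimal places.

2.39 km/s

sin 11.7° = 0.2028; sin 50.2° = 0.7683.
V₂ = V₁·(sin θ₂/sin θ₁) = 0.632·(0.7683/0.2028) = 2.39 km/s.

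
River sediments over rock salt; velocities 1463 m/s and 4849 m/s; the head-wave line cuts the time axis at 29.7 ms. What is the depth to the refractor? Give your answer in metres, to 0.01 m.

22.79 m

θ_c = arcsin(1463/4849) = 17.56°; cos θ_c = 0.9534.
tᵢ = 2h cos θ_c/V₁ ⇒ h = tᵢ·V₁/(2 cos θ_c) = 0.0297·1463/(2·0.9534) = 22.79 m.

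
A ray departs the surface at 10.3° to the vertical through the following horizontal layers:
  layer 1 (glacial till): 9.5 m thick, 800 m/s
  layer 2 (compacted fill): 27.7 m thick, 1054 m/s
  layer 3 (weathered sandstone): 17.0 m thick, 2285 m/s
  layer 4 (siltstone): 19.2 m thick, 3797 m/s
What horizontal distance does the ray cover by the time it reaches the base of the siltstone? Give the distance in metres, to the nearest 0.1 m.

49.3 m

p = sin θ₁/V₁ = sin 10.3°/800 = 2.2350e-04 s/m is conserved through the stack.
Layer 1: θ = 10.30°; offset = 9.5·tan 10.30° = 1.726 m.
Layer 2: sin θ = p·1054 = 0.2356 → θ = 13.63°; offset = 27.7·tan 13.63° = 6.714 m.
Layer 3: sin θ = p·2285 = 0.5107 → θ = 30.71°; offset = 17.0·tan 30.71° = 10.098 m.
Layer 4: sin θ = p·3797 = 0.8486 → θ = 58.06°; offset = 19.2·tan 58.06° = 30.803 m.
Σ offsets = 49.342 m.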